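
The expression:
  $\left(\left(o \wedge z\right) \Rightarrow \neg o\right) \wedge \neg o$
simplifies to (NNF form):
$\neg o$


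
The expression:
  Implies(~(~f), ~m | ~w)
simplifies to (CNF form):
~f | ~m | ~w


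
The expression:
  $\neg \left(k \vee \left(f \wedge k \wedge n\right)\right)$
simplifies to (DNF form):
$\neg k$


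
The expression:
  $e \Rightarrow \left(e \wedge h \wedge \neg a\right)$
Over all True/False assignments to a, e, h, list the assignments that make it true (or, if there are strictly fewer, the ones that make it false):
is false only for:
  a=False, e=True, h=False;
  a=True, e=True, h=False;
  a=True, e=True, h=True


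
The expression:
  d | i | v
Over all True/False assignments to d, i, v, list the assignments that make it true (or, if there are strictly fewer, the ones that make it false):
is false only for:
  d=False, i=False, v=False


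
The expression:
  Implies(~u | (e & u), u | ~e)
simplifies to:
u | ~e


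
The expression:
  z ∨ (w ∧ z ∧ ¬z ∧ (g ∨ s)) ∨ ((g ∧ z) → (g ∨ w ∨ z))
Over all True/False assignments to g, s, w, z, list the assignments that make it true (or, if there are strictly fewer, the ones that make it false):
is always true.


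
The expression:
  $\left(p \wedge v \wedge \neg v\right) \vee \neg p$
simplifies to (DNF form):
$\neg p$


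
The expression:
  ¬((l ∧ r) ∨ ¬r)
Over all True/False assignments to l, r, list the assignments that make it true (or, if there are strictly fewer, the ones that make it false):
is true only for:
  l=False, r=True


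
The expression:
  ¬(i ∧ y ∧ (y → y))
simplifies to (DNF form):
¬i ∨ ¬y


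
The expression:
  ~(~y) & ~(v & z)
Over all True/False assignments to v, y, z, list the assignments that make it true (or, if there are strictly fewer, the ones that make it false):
is true only for:
  v=False, y=True, z=False;
  v=False, y=True, z=True;
  v=True, y=True, z=False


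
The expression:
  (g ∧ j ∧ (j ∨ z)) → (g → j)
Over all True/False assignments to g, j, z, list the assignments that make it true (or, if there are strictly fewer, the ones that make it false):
is always true.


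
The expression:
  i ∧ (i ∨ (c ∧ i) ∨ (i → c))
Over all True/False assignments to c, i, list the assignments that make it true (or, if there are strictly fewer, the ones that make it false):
is true only for:
  c=False, i=True;
  c=True, i=True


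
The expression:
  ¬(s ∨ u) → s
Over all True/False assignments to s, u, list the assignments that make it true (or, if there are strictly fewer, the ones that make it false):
is false only for:
  s=False, u=False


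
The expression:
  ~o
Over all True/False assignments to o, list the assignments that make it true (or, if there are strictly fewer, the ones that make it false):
is true only for:
  o=False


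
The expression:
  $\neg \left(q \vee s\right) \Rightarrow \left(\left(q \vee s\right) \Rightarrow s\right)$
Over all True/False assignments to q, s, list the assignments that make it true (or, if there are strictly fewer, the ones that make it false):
is always true.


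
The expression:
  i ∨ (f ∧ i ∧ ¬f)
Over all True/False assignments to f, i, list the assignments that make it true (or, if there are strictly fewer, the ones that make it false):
is true only for:
  f=False, i=True;
  f=True, i=True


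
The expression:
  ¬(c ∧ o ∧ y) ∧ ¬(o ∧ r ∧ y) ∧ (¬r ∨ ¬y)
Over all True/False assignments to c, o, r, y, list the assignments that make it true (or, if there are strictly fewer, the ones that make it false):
is false only for:
  c=False, o=False, r=True, y=True;
  c=False, o=True, r=True, y=True;
  c=True, o=False, r=True, y=True;
  c=True, o=True, r=False, y=True;
  c=True, o=True, r=True, y=True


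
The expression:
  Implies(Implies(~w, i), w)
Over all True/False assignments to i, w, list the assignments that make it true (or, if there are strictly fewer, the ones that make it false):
is false only for:
  i=True, w=False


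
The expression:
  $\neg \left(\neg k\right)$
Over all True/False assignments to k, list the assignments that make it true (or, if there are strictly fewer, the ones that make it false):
is true only for:
  k=True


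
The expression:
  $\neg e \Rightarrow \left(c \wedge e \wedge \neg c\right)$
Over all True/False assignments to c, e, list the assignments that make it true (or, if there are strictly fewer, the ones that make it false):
is true only for:
  c=False, e=True;
  c=True, e=True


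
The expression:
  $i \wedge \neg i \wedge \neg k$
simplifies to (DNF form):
$\text{False}$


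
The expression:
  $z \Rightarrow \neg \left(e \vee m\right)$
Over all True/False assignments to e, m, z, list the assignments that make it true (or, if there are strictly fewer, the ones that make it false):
is false only for:
  e=False, m=True, z=True;
  e=True, m=False, z=True;
  e=True, m=True, z=True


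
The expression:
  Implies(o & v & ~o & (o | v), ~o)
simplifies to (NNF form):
True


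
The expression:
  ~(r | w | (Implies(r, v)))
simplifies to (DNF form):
False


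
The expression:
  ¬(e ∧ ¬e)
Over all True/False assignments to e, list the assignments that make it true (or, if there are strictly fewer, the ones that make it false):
is always true.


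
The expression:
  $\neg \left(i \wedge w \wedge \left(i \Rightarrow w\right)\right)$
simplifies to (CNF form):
$\neg i \vee \neg w$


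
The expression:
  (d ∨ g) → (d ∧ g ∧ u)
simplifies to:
(¬d ∧ ¬g) ∨ (d ∧ g ∧ u)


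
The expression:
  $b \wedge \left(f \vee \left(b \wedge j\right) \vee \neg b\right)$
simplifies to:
$b \wedge \left(f \vee j\right)$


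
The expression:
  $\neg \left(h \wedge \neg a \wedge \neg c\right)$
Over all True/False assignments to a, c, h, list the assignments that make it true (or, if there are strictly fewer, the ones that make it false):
is false only for:
  a=False, c=False, h=True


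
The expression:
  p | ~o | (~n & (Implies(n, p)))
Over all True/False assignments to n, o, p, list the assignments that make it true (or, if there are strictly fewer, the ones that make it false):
is false only for:
  n=True, o=True, p=False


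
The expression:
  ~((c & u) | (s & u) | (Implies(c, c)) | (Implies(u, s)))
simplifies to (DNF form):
False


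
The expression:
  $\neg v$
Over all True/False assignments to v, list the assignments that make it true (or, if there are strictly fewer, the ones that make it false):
is true only for:
  v=False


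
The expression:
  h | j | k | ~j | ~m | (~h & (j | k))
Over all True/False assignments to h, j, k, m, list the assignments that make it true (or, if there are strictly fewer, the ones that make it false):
is always true.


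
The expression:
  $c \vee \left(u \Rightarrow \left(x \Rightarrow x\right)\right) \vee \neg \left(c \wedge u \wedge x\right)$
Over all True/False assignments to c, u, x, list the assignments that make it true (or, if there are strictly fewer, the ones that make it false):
is always true.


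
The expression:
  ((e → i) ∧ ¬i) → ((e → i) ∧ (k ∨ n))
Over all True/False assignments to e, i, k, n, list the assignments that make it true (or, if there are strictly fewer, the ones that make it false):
is false only for:
  e=False, i=False, k=False, n=False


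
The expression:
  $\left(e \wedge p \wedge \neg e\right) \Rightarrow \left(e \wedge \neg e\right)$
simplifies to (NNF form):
$\text{True}$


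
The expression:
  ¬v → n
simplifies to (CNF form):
n ∨ v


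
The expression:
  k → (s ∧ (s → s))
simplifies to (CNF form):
s ∨ ¬k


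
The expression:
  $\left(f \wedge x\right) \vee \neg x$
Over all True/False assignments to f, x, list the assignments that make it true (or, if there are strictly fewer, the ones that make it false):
is false only for:
  f=False, x=True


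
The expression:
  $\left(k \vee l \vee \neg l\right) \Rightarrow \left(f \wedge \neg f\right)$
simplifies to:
$\text{False}$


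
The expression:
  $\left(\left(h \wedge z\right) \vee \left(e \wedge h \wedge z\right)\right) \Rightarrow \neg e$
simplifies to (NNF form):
$\neg e \vee \neg h \vee \neg z$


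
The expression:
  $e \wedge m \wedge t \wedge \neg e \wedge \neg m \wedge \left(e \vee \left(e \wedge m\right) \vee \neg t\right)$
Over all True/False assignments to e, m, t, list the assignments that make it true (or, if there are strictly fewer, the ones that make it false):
is never true.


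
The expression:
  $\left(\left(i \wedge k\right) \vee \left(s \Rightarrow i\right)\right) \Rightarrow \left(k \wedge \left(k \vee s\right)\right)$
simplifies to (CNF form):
$\left(k \vee s\right) \wedge \left(k \vee \neg i\right)$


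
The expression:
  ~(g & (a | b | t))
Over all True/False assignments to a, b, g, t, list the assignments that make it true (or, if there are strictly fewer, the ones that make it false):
is false only for:
  a=False, b=False, g=True, t=True;
  a=False, b=True, g=True, t=False;
  a=False, b=True, g=True, t=True;
  a=True, b=False, g=True, t=False;
  a=True, b=False, g=True, t=True;
  a=True, b=True, g=True, t=False;
  a=True, b=True, g=True, t=True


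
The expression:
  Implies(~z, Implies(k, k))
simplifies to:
True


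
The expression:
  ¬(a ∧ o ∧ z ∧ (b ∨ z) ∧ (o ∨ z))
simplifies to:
¬a ∨ ¬o ∨ ¬z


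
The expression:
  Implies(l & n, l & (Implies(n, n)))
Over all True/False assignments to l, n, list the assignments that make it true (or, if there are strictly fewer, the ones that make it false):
is always true.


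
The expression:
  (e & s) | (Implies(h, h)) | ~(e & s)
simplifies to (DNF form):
True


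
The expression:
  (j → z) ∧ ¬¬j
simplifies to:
j ∧ z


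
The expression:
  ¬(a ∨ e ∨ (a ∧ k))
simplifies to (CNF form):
¬a ∧ ¬e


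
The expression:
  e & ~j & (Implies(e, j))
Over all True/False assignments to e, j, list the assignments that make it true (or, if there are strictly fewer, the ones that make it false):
is never true.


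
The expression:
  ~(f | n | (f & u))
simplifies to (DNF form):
~f & ~n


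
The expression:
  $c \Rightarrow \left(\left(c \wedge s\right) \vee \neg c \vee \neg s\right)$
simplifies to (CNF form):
$\text{True}$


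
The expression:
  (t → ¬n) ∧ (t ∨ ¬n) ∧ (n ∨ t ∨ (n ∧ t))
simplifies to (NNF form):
t ∧ ¬n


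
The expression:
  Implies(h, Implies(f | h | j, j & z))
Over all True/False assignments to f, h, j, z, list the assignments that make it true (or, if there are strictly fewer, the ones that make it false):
is false only for:
  f=False, h=True, j=False, z=False;
  f=False, h=True, j=False, z=True;
  f=False, h=True, j=True, z=False;
  f=True, h=True, j=False, z=False;
  f=True, h=True, j=False, z=True;
  f=True, h=True, j=True, z=False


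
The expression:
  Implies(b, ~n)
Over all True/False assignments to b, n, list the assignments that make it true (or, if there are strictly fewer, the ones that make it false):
is false only for:
  b=True, n=True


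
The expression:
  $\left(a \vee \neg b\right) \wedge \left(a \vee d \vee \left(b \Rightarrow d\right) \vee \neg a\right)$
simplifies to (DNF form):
$a \vee \neg b$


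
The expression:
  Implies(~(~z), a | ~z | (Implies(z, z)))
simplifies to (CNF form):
True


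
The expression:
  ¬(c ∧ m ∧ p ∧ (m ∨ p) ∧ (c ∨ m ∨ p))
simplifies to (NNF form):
¬c ∨ ¬m ∨ ¬p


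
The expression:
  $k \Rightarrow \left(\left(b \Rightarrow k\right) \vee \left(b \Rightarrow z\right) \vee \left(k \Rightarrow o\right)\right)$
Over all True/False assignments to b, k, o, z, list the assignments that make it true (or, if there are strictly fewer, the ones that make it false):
is always true.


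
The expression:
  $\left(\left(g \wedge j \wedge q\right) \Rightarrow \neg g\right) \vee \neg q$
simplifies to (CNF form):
$\neg g \vee \neg j \vee \neg q$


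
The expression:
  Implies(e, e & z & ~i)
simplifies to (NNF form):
~e | (z & ~i)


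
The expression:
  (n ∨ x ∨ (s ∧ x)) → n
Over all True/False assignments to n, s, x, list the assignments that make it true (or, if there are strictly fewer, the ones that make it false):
is false only for:
  n=False, s=False, x=True;
  n=False, s=True, x=True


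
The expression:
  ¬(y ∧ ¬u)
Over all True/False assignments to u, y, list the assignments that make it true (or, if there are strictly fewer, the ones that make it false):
is false only for:
  u=False, y=True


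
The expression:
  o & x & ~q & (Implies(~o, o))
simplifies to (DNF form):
o & x & ~q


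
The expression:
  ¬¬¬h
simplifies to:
¬h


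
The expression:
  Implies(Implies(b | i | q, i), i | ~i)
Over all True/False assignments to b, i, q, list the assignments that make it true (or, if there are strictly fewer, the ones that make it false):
is always true.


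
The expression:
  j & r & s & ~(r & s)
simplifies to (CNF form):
False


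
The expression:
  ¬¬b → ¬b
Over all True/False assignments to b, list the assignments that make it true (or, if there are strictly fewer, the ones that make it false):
is true only for:
  b=False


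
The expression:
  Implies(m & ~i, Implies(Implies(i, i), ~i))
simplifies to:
True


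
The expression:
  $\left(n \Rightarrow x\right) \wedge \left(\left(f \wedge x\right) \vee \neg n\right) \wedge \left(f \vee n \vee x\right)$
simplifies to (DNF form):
$\left(f \wedge x\right) \vee \left(f \wedge \neg n\right) \vee \left(x \wedge \neg n\right)$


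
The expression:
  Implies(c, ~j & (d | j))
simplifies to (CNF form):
(d | ~c) & (~c | ~j)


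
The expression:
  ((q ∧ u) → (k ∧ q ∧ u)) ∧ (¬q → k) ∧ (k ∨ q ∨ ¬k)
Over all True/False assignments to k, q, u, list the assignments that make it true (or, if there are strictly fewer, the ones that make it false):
is false only for:
  k=False, q=False, u=False;
  k=False, q=False, u=True;
  k=False, q=True, u=True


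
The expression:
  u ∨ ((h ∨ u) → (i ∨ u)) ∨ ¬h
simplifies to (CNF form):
i ∨ u ∨ ¬h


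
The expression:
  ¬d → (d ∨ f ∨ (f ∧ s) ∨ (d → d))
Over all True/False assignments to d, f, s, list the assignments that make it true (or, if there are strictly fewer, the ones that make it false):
is always true.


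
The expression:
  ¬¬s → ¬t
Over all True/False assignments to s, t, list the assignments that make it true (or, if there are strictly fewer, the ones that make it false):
is false only for:
  s=True, t=True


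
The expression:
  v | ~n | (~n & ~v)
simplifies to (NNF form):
v | ~n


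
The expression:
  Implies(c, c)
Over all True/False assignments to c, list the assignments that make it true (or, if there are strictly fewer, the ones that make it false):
is always true.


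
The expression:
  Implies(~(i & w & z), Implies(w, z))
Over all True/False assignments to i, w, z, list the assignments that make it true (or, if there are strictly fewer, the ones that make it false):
is false only for:
  i=False, w=True, z=False;
  i=True, w=True, z=False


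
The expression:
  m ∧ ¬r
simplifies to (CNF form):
m ∧ ¬r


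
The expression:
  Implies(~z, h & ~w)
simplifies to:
z | (h & ~w)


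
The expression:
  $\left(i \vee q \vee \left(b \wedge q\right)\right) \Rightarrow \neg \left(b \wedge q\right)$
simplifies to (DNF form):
$\neg b \vee \neg q$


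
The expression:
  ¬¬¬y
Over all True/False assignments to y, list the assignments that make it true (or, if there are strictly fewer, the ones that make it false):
is true only for:
  y=False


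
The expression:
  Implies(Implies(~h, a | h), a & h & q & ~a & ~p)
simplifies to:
~a & ~h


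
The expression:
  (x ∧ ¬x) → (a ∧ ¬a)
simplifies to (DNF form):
True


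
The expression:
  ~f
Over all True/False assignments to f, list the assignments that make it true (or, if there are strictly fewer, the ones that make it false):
is true only for:
  f=False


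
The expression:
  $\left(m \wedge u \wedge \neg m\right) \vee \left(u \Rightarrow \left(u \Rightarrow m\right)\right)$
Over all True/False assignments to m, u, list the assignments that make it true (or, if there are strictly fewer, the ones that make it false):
is false only for:
  m=False, u=True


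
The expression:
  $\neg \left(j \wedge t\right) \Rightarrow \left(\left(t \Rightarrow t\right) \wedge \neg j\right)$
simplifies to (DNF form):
$t \vee \neg j$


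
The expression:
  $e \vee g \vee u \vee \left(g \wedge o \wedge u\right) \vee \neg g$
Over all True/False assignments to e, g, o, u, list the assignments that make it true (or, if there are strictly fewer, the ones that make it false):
is always true.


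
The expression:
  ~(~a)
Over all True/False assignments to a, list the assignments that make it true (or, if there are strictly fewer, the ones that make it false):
is true only for:
  a=True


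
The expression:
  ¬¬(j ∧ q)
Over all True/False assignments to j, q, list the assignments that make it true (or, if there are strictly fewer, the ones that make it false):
is true only for:
  j=True, q=True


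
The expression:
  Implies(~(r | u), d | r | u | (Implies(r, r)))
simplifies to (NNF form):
True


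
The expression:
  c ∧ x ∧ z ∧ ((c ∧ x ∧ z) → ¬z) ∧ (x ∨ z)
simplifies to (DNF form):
False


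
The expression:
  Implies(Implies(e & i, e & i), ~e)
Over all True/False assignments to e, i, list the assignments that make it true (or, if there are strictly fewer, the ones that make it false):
is true only for:
  e=False, i=False;
  e=False, i=True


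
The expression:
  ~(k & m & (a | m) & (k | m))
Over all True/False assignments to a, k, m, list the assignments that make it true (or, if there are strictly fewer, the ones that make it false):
is false only for:
  a=False, k=True, m=True;
  a=True, k=True, m=True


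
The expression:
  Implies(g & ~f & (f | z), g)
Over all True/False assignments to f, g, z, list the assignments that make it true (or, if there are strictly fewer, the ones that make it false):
is always true.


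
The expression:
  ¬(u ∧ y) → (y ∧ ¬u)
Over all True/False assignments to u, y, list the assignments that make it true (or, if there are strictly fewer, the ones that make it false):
is true only for:
  u=False, y=True;
  u=True, y=True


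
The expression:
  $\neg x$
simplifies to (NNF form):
$\neg x$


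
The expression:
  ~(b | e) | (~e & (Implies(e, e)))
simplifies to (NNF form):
~e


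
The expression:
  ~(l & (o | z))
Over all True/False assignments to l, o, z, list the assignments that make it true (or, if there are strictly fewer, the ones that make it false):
is false only for:
  l=True, o=False, z=True;
  l=True, o=True, z=False;
  l=True, o=True, z=True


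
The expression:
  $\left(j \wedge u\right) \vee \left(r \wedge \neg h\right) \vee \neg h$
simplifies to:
$\left(j \wedge u\right) \vee \neg h$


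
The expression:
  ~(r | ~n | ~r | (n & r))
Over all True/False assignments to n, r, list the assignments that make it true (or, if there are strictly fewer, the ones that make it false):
is never true.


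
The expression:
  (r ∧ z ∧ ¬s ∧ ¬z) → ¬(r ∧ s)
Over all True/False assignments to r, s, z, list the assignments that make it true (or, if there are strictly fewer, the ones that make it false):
is always true.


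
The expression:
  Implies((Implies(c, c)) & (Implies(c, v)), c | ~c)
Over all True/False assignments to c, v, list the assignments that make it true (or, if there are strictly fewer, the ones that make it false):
is always true.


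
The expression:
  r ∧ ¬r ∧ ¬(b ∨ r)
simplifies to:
False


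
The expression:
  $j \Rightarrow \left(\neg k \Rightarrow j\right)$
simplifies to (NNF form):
$\text{True}$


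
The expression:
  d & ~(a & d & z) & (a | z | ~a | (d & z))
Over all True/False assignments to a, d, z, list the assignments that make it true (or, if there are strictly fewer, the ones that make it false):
is true only for:
  a=False, d=True, z=False;
  a=False, d=True, z=True;
  a=True, d=True, z=False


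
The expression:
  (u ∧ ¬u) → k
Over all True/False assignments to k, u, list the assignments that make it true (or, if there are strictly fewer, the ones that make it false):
is always true.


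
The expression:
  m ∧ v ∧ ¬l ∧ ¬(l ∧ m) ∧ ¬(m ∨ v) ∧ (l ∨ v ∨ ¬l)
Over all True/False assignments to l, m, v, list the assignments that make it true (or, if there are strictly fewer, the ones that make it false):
is never true.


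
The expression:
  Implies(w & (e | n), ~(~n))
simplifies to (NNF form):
n | ~e | ~w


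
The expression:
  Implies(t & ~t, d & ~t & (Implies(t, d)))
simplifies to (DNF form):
True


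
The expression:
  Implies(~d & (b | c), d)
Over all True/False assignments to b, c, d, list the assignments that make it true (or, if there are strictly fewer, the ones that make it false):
is false only for:
  b=False, c=True, d=False;
  b=True, c=False, d=False;
  b=True, c=True, d=False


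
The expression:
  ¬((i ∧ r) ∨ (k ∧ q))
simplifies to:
(¬i ∨ ¬r) ∧ (¬k ∨ ¬q)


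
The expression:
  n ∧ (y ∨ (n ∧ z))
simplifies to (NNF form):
n ∧ (y ∨ z)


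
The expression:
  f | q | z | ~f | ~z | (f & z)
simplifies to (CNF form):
True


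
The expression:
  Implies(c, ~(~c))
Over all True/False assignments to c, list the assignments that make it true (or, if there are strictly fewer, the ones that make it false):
is always true.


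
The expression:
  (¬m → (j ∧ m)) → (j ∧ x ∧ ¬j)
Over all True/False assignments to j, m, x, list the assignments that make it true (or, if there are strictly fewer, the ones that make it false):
is true only for:
  j=False, m=False, x=False;
  j=False, m=False, x=True;
  j=True, m=False, x=False;
  j=True, m=False, x=True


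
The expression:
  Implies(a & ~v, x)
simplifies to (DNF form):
v | x | ~a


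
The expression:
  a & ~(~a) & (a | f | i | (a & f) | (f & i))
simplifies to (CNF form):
a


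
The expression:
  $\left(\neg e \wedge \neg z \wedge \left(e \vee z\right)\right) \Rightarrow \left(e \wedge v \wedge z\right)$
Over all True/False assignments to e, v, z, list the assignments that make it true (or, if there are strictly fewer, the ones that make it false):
is always true.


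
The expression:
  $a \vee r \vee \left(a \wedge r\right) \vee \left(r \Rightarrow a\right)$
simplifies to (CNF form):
$\text{True}$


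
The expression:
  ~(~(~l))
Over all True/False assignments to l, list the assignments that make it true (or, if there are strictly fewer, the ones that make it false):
is true only for:
  l=False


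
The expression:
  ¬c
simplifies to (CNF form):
¬c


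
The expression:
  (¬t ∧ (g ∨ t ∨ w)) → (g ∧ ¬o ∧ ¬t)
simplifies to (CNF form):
(g ∨ t ∨ ¬w) ∧ (t ∨ ¬g ∨ ¬o)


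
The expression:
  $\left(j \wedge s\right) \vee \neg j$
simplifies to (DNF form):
$s \vee \neg j$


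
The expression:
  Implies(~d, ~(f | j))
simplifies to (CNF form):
(d | ~f) & (d | ~j)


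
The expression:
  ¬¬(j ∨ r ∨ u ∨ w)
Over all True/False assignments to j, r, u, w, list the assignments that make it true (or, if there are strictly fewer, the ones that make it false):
is false only for:
  j=False, r=False, u=False, w=False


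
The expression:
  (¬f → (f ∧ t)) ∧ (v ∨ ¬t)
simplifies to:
f ∧ (v ∨ ¬t)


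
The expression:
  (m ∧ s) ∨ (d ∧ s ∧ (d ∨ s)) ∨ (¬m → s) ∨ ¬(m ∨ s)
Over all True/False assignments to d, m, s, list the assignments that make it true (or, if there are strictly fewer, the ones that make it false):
is always true.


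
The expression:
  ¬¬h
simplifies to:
h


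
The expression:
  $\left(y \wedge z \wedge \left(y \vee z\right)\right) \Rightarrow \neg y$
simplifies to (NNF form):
$\neg y \vee \neg z$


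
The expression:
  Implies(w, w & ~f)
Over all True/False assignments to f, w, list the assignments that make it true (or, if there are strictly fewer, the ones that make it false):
is false only for:
  f=True, w=True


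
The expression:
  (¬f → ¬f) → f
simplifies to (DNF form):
f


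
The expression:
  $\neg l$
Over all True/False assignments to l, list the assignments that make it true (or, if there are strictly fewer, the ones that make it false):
is true only for:
  l=False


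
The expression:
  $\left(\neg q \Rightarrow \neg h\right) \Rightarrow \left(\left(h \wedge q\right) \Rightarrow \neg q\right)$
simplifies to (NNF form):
$\neg h \vee \neg q$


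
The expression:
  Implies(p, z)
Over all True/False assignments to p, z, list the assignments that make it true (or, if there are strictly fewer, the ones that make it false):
is false only for:
  p=True, z=False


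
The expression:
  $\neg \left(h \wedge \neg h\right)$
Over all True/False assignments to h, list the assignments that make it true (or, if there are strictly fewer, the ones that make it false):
is always true.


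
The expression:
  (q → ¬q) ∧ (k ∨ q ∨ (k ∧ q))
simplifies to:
k ∧ ¬q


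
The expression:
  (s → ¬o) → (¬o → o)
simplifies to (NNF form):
o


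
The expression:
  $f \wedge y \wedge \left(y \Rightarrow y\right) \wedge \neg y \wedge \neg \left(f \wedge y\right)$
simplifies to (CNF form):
$\text{False}$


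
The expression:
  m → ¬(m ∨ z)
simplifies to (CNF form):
¬m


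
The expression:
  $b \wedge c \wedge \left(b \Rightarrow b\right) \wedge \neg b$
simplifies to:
$\text{False}$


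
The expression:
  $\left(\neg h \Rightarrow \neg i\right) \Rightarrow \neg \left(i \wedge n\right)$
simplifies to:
$\neg h \vee \neg i \vee \neg n$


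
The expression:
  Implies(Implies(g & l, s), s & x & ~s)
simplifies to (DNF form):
g & l & ~s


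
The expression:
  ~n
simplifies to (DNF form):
~n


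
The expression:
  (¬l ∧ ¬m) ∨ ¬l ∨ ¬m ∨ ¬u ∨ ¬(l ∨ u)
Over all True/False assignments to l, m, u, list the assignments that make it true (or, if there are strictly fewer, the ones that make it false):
is false only for:
  l=True, m=True, u=True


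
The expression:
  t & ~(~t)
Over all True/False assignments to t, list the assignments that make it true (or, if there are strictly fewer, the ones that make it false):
is true only for:
  t=True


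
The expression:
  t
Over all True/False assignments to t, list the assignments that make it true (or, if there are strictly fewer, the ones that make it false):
is true only for:
  t=True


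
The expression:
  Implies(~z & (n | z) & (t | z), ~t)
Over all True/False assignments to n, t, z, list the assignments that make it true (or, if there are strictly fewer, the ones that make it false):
is false only for:
  n=True, t=True, z=False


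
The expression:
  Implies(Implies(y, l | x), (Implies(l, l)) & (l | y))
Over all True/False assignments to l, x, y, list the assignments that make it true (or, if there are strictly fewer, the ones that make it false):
is false only for:
  l=False, x=False, y=False;
  l=False, x=True, y=False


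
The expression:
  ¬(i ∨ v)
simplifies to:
¬i ∧ ¬v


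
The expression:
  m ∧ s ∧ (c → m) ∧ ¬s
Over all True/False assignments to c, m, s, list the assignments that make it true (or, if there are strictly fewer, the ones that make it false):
is never true.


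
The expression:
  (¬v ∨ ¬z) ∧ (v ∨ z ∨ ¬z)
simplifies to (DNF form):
¬v ∨ ¬z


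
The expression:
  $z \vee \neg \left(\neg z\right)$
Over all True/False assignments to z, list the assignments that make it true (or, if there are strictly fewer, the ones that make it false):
is true only for:
  z=True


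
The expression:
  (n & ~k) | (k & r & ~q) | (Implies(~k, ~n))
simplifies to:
True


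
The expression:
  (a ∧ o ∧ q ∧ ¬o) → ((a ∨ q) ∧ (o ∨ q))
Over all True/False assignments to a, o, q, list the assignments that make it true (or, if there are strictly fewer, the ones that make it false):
is always true.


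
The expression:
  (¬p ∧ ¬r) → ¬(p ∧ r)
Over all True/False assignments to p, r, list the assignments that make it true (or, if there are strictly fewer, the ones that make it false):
is always true.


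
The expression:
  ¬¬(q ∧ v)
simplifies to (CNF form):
q ∧ v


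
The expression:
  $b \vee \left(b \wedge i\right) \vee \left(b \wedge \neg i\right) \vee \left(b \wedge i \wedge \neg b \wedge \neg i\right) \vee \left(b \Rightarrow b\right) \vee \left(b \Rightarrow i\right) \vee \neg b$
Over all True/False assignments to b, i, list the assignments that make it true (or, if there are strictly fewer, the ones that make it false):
is always true.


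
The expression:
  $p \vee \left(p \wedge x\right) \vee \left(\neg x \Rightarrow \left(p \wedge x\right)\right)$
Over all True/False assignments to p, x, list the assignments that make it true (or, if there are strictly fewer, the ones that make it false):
is false only for:
  p=False, x=False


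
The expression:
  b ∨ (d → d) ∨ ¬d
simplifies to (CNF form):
True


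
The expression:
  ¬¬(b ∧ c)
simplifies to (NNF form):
b ∧ c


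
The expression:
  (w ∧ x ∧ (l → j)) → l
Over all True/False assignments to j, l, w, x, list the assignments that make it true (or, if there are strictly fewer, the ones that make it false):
is false only for:
  j=False, l=False, w=True, x=True;
  j=True, l=False, w=True, x=True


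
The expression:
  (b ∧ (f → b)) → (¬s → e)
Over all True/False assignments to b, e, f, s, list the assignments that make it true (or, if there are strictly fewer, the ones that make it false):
is false only for:
  b=True, e=False, f=False, s=False;
  b=True, e=False, f=True, s=False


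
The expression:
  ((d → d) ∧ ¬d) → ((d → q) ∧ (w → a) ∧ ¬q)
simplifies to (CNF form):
(d ∨ ¬q) ∧ (a ∨ d ∨ ¬w)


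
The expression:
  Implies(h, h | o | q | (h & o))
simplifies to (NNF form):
True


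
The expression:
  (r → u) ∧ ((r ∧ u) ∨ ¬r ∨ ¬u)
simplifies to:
u ∨ ¬r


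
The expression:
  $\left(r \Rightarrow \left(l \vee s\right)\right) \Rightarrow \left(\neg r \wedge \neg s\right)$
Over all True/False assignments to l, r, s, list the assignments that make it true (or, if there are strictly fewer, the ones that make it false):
is true only for:
  l=False, r=False, s=False;
  l=False, r=True, s=False;
  l=True, r=False, s=False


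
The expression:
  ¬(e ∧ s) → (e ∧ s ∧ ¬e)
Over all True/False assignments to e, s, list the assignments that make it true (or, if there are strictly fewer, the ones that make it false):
is true only for:
  e=True, s=True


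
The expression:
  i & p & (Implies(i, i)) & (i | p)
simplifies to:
i & p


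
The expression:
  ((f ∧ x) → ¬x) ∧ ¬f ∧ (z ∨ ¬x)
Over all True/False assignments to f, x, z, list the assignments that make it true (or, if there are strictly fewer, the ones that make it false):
is true only for:
  f=False, x=False, z=False;
  f=False, x=False, z=True;
  f=False, x=True, z=True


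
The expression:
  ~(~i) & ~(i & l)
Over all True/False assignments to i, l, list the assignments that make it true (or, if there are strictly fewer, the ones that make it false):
is true only for:
  i=True, l=False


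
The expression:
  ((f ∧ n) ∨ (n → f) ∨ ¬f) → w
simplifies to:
w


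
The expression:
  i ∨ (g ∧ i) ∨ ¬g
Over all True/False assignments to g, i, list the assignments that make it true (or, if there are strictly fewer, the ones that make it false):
is false only for:
  g=True, i=False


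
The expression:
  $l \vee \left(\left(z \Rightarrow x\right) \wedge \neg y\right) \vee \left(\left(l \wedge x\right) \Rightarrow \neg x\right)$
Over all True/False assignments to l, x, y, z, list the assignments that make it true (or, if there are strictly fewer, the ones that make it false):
is always true.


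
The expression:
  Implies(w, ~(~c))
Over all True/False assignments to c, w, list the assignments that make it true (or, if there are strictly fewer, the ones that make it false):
is false only for:
  c=False, w=True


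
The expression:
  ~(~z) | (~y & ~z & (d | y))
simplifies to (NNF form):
z | (d & ~y)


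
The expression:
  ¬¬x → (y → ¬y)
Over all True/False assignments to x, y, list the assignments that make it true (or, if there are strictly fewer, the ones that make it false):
is false only for:
  x=True, y=True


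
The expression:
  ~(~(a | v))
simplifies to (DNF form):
a | v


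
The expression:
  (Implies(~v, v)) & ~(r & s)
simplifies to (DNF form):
(v & ~r) | (v & ~s)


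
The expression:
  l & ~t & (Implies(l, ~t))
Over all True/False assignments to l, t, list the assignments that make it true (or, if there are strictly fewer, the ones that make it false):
is true only for:
  l=True, t=False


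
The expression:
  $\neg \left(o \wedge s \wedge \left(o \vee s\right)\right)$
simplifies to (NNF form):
$\neg o \vee \neg s$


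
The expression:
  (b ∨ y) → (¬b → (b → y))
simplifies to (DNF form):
True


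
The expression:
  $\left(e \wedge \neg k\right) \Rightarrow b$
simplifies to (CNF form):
$b \vee k \vee \neg e$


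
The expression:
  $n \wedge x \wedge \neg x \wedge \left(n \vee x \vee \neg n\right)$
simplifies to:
$\text{False}$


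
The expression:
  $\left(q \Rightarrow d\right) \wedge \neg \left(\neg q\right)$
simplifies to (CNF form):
$d \wedge q$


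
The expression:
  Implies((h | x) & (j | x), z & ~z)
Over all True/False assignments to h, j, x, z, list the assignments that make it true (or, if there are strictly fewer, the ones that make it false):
is true only for:
  h=False, j=False, x=False, z=False;
  h=False, j=False, x=False, z=True;
  h=False, j=True, x=False, z=False;
  h=False, j=True, x=False, z=True;
  h=True, j=False, x=False, z=False;
  h=True, j=False, x=False, z=True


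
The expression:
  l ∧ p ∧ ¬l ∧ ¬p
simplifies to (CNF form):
False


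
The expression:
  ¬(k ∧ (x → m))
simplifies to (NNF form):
(x ∧ ¬m) ∨ ¬k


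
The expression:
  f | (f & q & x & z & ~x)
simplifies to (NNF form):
f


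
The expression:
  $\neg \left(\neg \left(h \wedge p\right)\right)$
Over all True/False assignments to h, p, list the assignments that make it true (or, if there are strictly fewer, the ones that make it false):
is true only for:
  h=True, p=True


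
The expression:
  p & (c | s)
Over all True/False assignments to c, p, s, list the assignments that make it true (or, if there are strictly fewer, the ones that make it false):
is true only for:
  c=False, p=True, s=True;
  c=True, p=True, s=False;
  c=True, p=True, s=True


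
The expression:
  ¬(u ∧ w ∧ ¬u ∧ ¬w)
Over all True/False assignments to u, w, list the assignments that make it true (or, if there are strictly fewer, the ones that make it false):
is always true.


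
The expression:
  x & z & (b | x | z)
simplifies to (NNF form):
x & z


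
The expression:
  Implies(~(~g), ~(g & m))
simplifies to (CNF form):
~g | ~m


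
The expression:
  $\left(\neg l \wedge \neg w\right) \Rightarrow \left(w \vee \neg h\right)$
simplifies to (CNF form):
$l \vee w \vee \neg h$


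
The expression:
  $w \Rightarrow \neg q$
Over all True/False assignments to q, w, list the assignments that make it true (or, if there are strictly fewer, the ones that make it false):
is false only for:
  q=True, w=True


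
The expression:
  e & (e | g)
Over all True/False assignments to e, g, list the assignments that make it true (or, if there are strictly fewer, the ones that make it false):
is true only for:
  e=True, g=False;
  e=True, g=True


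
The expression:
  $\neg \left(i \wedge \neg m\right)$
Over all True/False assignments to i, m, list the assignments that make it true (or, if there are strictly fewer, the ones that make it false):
is false only for:
  i=True, m=False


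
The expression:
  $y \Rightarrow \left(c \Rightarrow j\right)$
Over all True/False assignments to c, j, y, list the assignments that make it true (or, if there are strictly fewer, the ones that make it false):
is false only for:
  c=True, j=False, y=True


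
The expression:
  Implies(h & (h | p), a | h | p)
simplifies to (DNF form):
True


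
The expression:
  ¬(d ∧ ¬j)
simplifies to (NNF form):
j ∨ ¬d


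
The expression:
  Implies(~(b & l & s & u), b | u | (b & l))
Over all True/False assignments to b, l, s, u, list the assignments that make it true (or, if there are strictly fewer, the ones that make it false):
is false only for:
  b=False, l=False, s=False, u=False;
  b=False, l=False, s=True, u=False;
  b=False, l=True, s=False, u=False;
  b=False, l=True, s=True, u=False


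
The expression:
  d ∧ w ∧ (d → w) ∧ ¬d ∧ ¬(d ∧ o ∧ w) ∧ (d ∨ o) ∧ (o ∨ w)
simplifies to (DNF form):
False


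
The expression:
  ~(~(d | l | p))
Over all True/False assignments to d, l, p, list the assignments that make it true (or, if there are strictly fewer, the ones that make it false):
is false only for:
  d=False, l=False, p=False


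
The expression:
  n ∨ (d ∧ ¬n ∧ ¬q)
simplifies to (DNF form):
n ∨ (d ∧ ¬q)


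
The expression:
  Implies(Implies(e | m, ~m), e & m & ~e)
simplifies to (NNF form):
m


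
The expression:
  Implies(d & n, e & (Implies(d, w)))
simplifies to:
~d | ~n | (e & w)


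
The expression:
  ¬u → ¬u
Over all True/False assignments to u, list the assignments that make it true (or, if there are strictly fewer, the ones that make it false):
is always true.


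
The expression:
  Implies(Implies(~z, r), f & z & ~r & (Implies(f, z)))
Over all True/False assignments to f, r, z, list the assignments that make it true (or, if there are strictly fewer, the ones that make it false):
is true only for:
  f=False, r=False, z=False;
  f=True, r=False, z=False;
  f=True, r=False, z=True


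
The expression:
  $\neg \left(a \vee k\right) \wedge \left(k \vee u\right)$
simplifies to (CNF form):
$u \wedge \neg a \wedge \neg k$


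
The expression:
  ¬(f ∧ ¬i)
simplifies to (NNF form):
i ∨ ¬f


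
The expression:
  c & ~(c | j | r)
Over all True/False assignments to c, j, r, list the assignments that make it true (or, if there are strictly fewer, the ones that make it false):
is never true.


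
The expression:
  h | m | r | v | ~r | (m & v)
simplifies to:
True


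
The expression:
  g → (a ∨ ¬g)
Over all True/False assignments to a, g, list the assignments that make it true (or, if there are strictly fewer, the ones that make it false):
is false only for:
  a=False, g=True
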